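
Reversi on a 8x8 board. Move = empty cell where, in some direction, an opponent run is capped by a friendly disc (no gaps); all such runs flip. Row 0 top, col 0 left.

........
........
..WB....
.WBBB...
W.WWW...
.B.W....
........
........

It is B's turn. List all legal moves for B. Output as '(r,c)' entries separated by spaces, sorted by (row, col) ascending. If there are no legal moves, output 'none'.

Answer: (1,1) (1,2) (2,1) (3,0) (5,2) (5,4) (5,5) (6,3)

Derivation:
(1,1): flips 1 -> legal
(1,2): flips 1 -> legal
(1,3): no bracket -> illegal
(2,0): no bracket -> illegal
(2,1): flips 1 -> legal
(3,0): flips 1 -> legal
(3,5): no bracket -> illegal
(4,1): no bracket -> illegal
(4,5): no bracket -> illegal
(5,0): no bracket -> illegal
(5,2): flips 2 -> legal
(5,4): flips 2 -> legal
(5,5): flips 1 -> legal
(6,2): no bracket -> illegal
(6,3): flips 2 -> legal
(6,4): no bracket -> illegal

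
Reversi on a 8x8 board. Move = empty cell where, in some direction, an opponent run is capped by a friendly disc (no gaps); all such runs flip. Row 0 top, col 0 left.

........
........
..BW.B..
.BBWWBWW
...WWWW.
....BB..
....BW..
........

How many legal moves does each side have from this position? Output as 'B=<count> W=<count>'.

-- B to move --
(1,2): no bracket -> illegal
(1,3): no bracket -> illegal
(1,4): flips 1 -> legal
(2,4): flips 3 -> legal
(2,6): no bracket -> illegal
(2,7): flips 2 -> legal
(4,2): no bracket -> illegal
(4,7): flips 1 -> legal
(5,2): flips 2 -> legal
(5,3): flips 1 -> legal
(5,6): no bracket -> illegal
(5,7): flips 1 -> legal
(6,6): flips 1 -> legal
(7,4): no bracket -> illegal
(7,5): flips 1 -> legal
(7,6): flips 1 -> legal
B mobility = 10
-- W to move --
(1,1): flips 1 -> legal
(1,2): no bracket -> illegal
(1,3): no bracket -> illegal
(1,4): flips 1 -> legal
(1,5): flips 2 -> legal
(1,6): flips 1 -> legal
(2,0): no bracket -> illegal
(2,1): flips 2 -> legal
(2,4): flips 1 -> legal
(2,6): flips 1 -> legal
(3,0): flips 2 -> legal
(4,0): no bracket -> illegal
(4,1): flips 1 -> legal
(4,2): no bracket -> illegal
(5,3): no bracket -> illegal
(5,6): no bracket -> illegal
(6,3): flips 2 -> legal
(6,6): flips 1 -> legal
(7,3): flips 2 -> legal
(7,4): flips 2 -> legal
(7,5): no bracket -> illegal
W mobility = 13

Answer: B=10 W=13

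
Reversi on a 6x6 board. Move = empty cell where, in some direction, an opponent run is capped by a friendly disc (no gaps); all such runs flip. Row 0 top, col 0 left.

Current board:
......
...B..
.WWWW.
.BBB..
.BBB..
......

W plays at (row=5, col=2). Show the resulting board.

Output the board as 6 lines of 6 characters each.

Answer: ......
...B..
.WWWW.
.BWB..
.BWB..
..W...

Derivation:
Place W at (5,2); scan 8 dirs for brackets.
Dir NW: opp run (4,1), next='.' -> no flip
Dir N: opp run (4,2) (3,2) capped by W -> flip
Dir NE: opp run (4,3), next='.' -> no flip
Dir W: first cell '.' (not opp) -> no flip
Dir E: first cell '.' (not opp) -> no flip
Dir SW: edge -> no flip
Dir S: edge -> no flip
Dir SE: edge -> no flip
All flips: (3,2) (4,2)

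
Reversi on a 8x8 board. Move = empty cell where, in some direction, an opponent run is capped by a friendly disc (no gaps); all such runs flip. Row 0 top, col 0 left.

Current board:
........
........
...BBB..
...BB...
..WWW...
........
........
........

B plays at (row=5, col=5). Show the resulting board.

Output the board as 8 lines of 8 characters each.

Answer: ........
........
...BBB..
...BB...
..WWB...
.....B..
........
........

Derivation:
Place B at (5,5); scan 8 dirs for brackets.
Dir NW: opp run (4,4) capped by B -> flip
Dir N: first cell '.' (not opp) -> no flip
Dir NE: first cell '.' (not opp) -> no flip
Dir W: first cell '.' (not opp) -> no flip
Dir E: first cell '.' (not opp) -> no flip
Dir SW: first cell '.' (not opp) -> no flip
Dir S: first cell '.' (not opp) -> no flip
Dir SE: first cell '.' (not opp) -> no flip
All flips: (4,4)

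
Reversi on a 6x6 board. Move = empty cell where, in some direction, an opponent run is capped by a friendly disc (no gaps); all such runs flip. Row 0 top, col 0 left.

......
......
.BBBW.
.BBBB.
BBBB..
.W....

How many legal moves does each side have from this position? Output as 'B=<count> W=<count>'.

-- B to move --
(1,3): no bracket -> illegal
(1,4): flips 1 -> legal
(1,5): flips 1 -> legal
(2,5): flips 1 -> legal
(3,5): no bracket -> illegal
(5,0): no bracket -> illegal
(5,2): no bracket -> illegal
B mobility = 3
-- W to move --
(1,0): no bracket -> illegal
(1,1): flips 3 -> legal
(1,2): no bracket -> illegal
(1,3): no bracket -> illegal
(1,4): no bracket -> illegal
(2,0): flips 3 -> legal
(2,5): no bracket -> illegal
(3,0): no bracket -> illegal
(3,5): no bracket -> illegal
(4,4): flips 1 -> legal
(4,5): no bracket -> illegal
(5,0): no bracket -> illegal
(5,2): no bracket -> illegal
(5,3): no bracket -> illegal
(5,4): no bracket -> illegal
W mobility = 3

Answer: B=3 W=3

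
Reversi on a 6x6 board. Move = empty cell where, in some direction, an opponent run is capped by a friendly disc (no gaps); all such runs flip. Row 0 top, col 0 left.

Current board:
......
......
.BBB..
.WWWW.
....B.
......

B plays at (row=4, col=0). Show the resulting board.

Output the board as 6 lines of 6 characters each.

Answer: ......
......
.BBB..
.BWWW.
B...B.
......

Derivation:
Place B at (4,0); scan 8 dirs for brackets.
Dir NW: edge -> no flip
Dir N: first cell '.' (not opp) -> no flip
Dir NE: opp run (3,1) capped by B -> flip
Dir W: edge -> no flip
Dir E: first cell '.' (not opp) -> no flip
Dir SW: edge -> no flip
Dir S: first cell '.' (not opp) -> no flip
Dir SE: first cell '.' (not opp) -> no flip
All flips: (3,1)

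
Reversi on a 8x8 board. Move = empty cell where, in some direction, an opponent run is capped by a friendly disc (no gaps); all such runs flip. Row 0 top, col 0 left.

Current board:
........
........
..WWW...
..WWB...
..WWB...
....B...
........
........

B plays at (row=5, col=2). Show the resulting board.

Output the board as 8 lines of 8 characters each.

Answer: ........
........
..WWW...
..WWB...
..WBB...
..B.B...
........
........

Derivation:
Place B at (5,2); scan 8 dirs for brackets.
Dir NW: first cell '.' (not opp) -> no flip
Dir N: opp run (4,2) (3,2) (2,2), next='.' -> no flip
Dir NE: opp run (4,3) capped by B -> flip
Dir W: first cell '.' (not opp) -> no flip
Dir E: first cell '.' (not opp) -> no flip
Dir SW: first cell '.' (not opp) -> no flip
Dir S: first cell '.' (not opp) -> no flip
Dir SE: first cell '.' (not opp) -> no flip
All flips: (4,3)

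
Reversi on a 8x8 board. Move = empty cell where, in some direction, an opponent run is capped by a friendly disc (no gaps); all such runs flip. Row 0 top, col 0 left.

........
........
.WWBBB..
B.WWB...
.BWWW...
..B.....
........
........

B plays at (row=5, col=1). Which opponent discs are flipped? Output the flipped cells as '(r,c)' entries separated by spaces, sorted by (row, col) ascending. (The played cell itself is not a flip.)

Dir NW: first cell '.' (not opp) -> no flip
Dir N: first cell 'B' (not opp) -> no flip
Dir NE: opp run (4,2) (3,3) capped by B -> flip
Dir W: first cell '.' (not opp) -> no flip
Dir E: first cell 'B' (not opp) -> no flip
Dir SW: first cell '.' (not opp) -> no flip
Dir S: first cell '.' (not opp) -> no flip
Dir SE: first cell '.' (not opp) -> no flip

Answer: (3,3) (4,2)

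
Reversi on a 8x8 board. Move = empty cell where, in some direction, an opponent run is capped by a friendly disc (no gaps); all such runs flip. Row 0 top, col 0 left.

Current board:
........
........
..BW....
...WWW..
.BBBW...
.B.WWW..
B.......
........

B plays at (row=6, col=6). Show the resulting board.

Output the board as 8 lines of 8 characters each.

Answer: ........
........
..BW....
...BWW..
.BBBB...
.B.WWB..
B.....B.
........

Derivation:
Place B at (6,6); scan 8 dirs for brackets.
Dir NW: opp run (5,5) (4,4) (3,3) capped by B -> flip
Dir N: first cell '.' (not opp) -> no flip
Dir NE: first cell '.' (not opp) -> no flip
Dir W: first cell '.' (not opp) -> no flip
Dir E: first cell '.' (not opp) -> no flip
Dir SW: first cell '.' (not opp) -> no flip
Dir S: first cell '.' (not opp) -> no flip
Dir SE: first cell '.' (not opp) -> no flip
All flips: (3,3) (4,4) (5,5)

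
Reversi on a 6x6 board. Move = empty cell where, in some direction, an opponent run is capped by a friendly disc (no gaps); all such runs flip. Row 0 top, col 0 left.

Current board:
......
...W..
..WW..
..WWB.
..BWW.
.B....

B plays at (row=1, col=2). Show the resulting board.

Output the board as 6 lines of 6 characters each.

Place B at (1,2); scan 8 dirs for brackets.
Dir NW: first cell '.' (not opp) -> no flip
Dir N: first cell '.' (not opp) -> no flip
Dir NE: first cell '.' (not opp) -> no flip
Dir W: first cell '.' (not opp) -> no flip
Dir E: opp run (1,3), next='.' -> no flip
Dir SW: first cell '.' (not opp) -> no flip
Dir S: opp run (2,2) (3,2) capped by B -> flip
Dir SE: opp run (2,3) capped by B -> flip
All flips: (2,2) (2,3) (3,2)

Answer: ......
..BW..
..BB..
..BWB.
..BWW.
.B....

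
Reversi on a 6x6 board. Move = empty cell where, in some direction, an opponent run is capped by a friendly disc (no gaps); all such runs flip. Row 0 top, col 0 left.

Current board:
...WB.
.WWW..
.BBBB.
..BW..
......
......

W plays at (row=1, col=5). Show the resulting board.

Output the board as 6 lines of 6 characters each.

Answer: ...WB.
.WWW.W
.BBBW.
..BW..
......
......

Derivation:
Place W at (1,5); scan 8 dirs for brackets.
Dir NW: opp run (0,4), next=edge -> no flip
Dir N: first cell '.' (not opp) -> no flip
Dir NE: edge -> no flip
Dir W: first cell '.' (not opp) -> no flip
Dir E: edge -> no flip
Dir SW: opp run (2,4) capped by W -> flip
Dir S: first cell '.' (not opp) -> no flip
Dir SE: edge -> no flip
All flips: (2,4)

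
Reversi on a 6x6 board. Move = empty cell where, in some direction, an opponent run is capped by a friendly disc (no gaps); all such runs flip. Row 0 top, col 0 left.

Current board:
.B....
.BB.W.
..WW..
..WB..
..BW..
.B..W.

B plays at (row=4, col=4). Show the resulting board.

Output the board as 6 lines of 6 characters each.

Answer: .B....
.BB.W.
..WW..
..WB..
..BBB.
.B..W.

Derivation:
Place B at (4,4); scan 8 dirs for brackets.
Dir NW: first cell 'B' (not opp) -> no flip
Dir N: first cell '.' (not opp) -> no flip
Dir NE: first cell '.' (not opp) -> no flip
Dir W: opp run (4,3) capped by B -> flip
Dir E: first cell '.' (not opp) -> no flip
Dir SW: first cell '.' (not opp) -> no flip
Dir S: opp run (5,4), next=edge -> no flip
Dir SE: first cell '.' (not opp) -> no flip
All flips: (4,3)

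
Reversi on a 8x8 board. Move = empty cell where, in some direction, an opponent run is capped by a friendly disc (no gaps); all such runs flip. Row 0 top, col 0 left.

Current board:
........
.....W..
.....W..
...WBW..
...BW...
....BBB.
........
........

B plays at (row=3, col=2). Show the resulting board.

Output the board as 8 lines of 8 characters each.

Place B at (3,2); scan 8 dirs for brackets.
Dir NW: first cell '.' (not opp) -> no flip
Dir N: first cell '.' (not opp) -> no flip
Dir NE: first cell '.' (not opp) -> no flip
Dir W: first cell '.' (not opp) -> no flip
Dir E: opp run (3,3) capped by B -> flip
Dir SW: first cell '.' (not opp) -> no flip
Dir S: first cell '.' (not opp) -> no flip
Dir SE: first cell 'B' (not opp) -> no flip
All flips: (3,3)

Answer: ........
.....W..
.....W..
..BBBW..
...BW...
....BBB.
........
........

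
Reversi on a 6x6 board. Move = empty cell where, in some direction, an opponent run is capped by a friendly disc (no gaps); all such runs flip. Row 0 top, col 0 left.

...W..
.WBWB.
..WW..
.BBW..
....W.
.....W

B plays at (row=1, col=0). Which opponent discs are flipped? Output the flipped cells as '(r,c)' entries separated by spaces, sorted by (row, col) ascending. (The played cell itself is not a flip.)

Answer: (1,1)

Derivation:
Dir NW: edge -> no flip
Dir N: first cell '.' (not opp) -> no flip
Dir NE: first cell '.' (not opp) -> no flip
Dir W: edge -> no flip
Dir E: opp run (1,1) capped by B -> flip
Dir SW: edge -> no flip
Dir S: first cell '.' (not opp) -> no flip
Dir SE: first cell '.' (not opp) -> no flip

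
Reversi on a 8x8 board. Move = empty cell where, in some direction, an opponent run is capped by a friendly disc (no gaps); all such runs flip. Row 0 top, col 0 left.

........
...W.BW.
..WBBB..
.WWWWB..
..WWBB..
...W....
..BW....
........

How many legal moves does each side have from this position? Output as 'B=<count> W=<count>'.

Answer: B=12 W=11

Derivation:
-- B to move --
(0,2): flips 1 -> legal
(0,3): flips 1 -> legal
(0,4): no bracket -> illegal
(0,5): no bracket -> illegal
(0,6): no bracket -> illegal
(0,7): flips 1 -> legal
(1,1): flips 2 -> legal
(1,2): no bracket -> illegal
(1,4): no bracket -> illegal
(1,7): flips 1 -> legal
(2,0): no bracket -> illegal
(2,1): flips 1 -> legal
(2,6): no bracket -> illegal
(2,7): no bracket -> illegal
(3,0): flips 4 -> legal
(4,0): no bracket -> illegal
(4,1): flips 3 -> legal
(5,1): flips 2 -> legal
(5,2): flips 2 -> legal
(5,4): no bracket -> illegal
(6,4): flips 1 -> legal
(7,2): no bracket -> illegal
(7,3): flips 4 -> legal
(7,4): no bracket -> illegal
B mobility = 12
-- W to move --
(0,4): no bracket -> illegal
(0,5): no bracket -> illegal
(0,6): flips 2 -> legal
(1,2): flips 1 -> legal
(1,4): flips 3 -> legal
(2,6): flips 5 -> legal
(3,6): flips 1 -> legal
(4,6): flips 4 -> legal
(5,1): no bracket -> illegal
(5,2): no bracket -> illegal
(5,4): flips 1 -> legal
(5,5): flips 1 -> legal
(5,6): flips 1 -> legal
(6,1): flips 1 -> legal
(7,1): flips 1 -> legal
(7,2): no bracket -> illegal
(7,3): no bracket -> illegal
W mobility = 11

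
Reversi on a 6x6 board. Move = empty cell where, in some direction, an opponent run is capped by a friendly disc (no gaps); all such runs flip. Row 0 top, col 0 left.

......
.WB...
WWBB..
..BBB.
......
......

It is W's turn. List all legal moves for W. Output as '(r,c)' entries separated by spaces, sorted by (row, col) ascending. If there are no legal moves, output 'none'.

(0,1): no bracket -> illegal
(0,2): no bracket -> illegal
(0,3): flips 1 -> legal
(1,3): flips 1 -> legal
(1,4): no bracket -> illegal
(2,4): flips 2 -> legal
(2,5): no bracket -> illegal
(3,1): no bracket -> illegal
(3,5): no bracket -> illegal
(4,1): no bracket -> illegal
(4,2): no bracket -> illegal
(4,3): flips 1 -> legal
(4,4): flips 2 -> legal
(4,5): no bracket -> illegal

Answer: (0,3) (1,3) (2,4) (4,3) (4,4)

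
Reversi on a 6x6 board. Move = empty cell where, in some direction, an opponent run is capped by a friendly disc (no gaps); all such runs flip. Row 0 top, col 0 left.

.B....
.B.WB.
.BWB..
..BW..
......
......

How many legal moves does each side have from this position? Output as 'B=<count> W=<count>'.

-- B to move --
(0,2): no bracket -> illegal
(0,3): flips 1 -> legal
(0,4): no bracket -> illegal
(1,2): flips 2 -> legal
(2,4): no bracket -> illegal
(3,1): no bracket -> illegal
(3,4): flips 1 -> legal
(4,2): no bracket -> illegal
(4,3): flips 1 -> legal
(4,4): flips 2 -> legal
B mobility = 5
-- W to move --
(0,0): flips 1 -> legal
(0,2): no bracket -> illegal
(0,3): no bracket -> illegal
(0,4): no bracket -> illegal
(0,5): no bracket -> illegal
(1,0): no bracket -> illegal
(1,2): no bracket -> illegal
(1,5): flips 1 -> legal
(2,0): flips 1 -> legal
(2,4): flips 1 -> legal
(2,5): no bracket -> illegal
(3,0): no bracket -> illegal
(3,1): flips 1 -> legal
(3,4): no bracket -> illegal
(4,1): no bracket -> illegal
(4,2): flips 1 -> legal
(4,3): no bracket -> illegal
W mobility = 6

Answer: B=5 W=6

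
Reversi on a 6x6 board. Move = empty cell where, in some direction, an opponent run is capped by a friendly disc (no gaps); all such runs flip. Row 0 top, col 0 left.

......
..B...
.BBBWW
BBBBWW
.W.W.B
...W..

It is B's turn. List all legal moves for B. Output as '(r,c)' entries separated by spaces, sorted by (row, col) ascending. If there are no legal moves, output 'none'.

(1,3): no bracket -> illegal
(1,4): no bracket -> illegal
(1,5): flips 3 -> legal
(4,0): no bracket -> illegal
(4,2): no bracket -> illegal
(4,4): no bracket -> illegal
(5,0): flips 1 -> legal
(5,1): flips 1 -> legal
(5,2): flips 1 -> legal
(5,4): flips 1 -> legal

Answer: (1,5) (5,0) (5,1) (5,2) (5,4)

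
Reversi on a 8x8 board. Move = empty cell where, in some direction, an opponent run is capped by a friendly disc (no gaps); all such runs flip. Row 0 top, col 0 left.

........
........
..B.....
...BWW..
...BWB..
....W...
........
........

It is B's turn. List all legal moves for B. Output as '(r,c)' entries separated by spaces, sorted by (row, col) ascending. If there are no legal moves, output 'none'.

(2,3): flips 1 -> legal
(2,4): no bracket -> illegal
(2,5): flips 2 -> legal
(2,6): no bracket -> illegal
(3,6): flips 2 -> legal
(4,6): no bracket -> illegal
(5,3): no bracket -> illegal
(5,5): flips 1 -> legal
(6,3): flips 1 -> legal
(6,4): no bracket -> illegal
(6,5): flips 1 -> legal

Answer: (2,3) (2,5) (3,6) (5,5) (6,3) (6,5)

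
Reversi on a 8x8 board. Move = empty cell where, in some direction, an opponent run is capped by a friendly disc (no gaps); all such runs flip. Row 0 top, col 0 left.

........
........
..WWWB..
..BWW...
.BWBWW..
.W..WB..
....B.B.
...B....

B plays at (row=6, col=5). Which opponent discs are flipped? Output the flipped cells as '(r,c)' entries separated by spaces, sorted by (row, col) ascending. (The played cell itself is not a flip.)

Answer: (5,4)

Derivation:
Dir NW: opp run (5,4) capped by B -> flip
Dir N: first cell 'B' (not opp) -> no flip
Dir NE: first cell '.' (not opp) -> no flip
Dir W: first cell 'B' (not opp) -> no flip
Dir E: first cell 'B' (not opp) -> no flip
Dir SW: first cell '.' (not opp) -> no flip
Dir S: first cell '.' (not opp) -> no flip
Dir SE: first cell '.' (not opp) -> no flip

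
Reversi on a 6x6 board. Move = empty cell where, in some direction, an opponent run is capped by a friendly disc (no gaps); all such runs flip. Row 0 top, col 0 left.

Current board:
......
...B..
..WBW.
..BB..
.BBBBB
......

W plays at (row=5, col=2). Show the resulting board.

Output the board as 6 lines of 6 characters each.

Answer: ......
...B..
..WBW.
..WB..
.BWBBB
..W...

Derivation:
Place W at (5,2); scan 8 dirs for brackets.
Dir NW: opp run (4,1), next='.' -> no flip
Dir N: opp run (4,2) (3,2) capped by W -> flip
Dir NE: opp run (4,3), next='.' -> no flip
Dir W: first cell '.' (not opp) -> no flip
Dir E: first cell '.' (not opp) -> no flip
Dir SW: edge -> no flip
Dir S: edge -> no flip
Dir SE: edge -> no flip
All flips: (3,2) (4,2)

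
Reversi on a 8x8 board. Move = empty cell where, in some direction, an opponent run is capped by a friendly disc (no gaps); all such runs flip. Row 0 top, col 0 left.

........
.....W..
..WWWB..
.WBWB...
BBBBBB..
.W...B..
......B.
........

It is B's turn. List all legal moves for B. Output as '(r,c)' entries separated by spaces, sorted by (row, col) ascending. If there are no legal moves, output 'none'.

(0,4): no bracket -> illegal
(0,5): flips 1 -> legal
(0,6): flips 3 -> legal
(1,1): flips 2 -> legal
(1,2): flips 2 -> legal
(1,3): flips 4 -> legal
(1,4): flips 2 -> legal
(1,6): no bracket -> illegal
(2,0): flips 1 -> legal
(2,1): flips 4 -> legal
(2,6): no bracket -> illegal
(3,0): flips 1 -> legal
(3,5): no bracket -> illegal
(5,0): no bracket -> illegal
(5,2): no bracket -> illegal
(6,0): flips 1 -> legal
(6,1): flips 1 -> legal
(6,2): flips 1 -> legal

Answer: (0,5) (0,6) (1,1) (1,2) (1,3) (1,4) (2,0) (2,1) (3,0) (6,0) (6,1) (6,2)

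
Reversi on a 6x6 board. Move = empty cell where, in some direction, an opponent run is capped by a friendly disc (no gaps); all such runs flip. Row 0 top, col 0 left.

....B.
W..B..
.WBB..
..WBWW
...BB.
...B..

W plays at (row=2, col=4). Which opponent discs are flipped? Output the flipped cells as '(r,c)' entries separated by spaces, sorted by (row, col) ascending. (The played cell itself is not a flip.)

Answer: (2,2) (2,3)

Derivation:
Dir NW: opp run (1,3), next='.' -> no flip
Dir N: first cell '.' (not opp) -> no flip
Dir NE: first cell '.' (not opp) -> no flip
Dir W: opp run (2,3) (2,2) capped by W -> flip
Dir E: first cell '.' (not opp) -> no flip
Dir SW: opp run (3,3), next='.' -> no flip
Dir S: first cell 'W' (not opp) -> no flip
Dir SE: first cell 'W' (not opp) -> no flip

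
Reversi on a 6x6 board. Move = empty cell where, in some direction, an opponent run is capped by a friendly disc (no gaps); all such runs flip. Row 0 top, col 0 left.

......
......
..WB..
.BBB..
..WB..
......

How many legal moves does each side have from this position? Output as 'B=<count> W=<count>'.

-- B to move --
(1,1): flips 1 -> legal
(1,2): flips 1 -> legal
(1,3): flips 1 -> legal
(2,1): flips 1 -> legal
(4,1): flips 1 -> legal
(5,1): flips 1 -> legal
(5,2): flips 1 -> legal
(5,3): flips 1 -> legal
B mobility = 8
-- W to move --
(1,2): no bracket -> illegal
(1,3): no bracket -> illegal
(1,4): no bracket -> illegal
(2,0): flips 1 -> legal
(2,1): no bracket -> illegal
(2,4): flips 2 -> legal
(3,0): no bracket -> illegal
(3,4): no bracket -> illegal
(4,0): flips 1 -> legal
(4,1): no bracket -> illegal
(4,4): flips 2 -> legal
(5,2): no bracket -> illegal
(5,3): no bracket -> illegal
(5,4): no bracket -> illegal
W mobility = 4

Answer: B=8 W=4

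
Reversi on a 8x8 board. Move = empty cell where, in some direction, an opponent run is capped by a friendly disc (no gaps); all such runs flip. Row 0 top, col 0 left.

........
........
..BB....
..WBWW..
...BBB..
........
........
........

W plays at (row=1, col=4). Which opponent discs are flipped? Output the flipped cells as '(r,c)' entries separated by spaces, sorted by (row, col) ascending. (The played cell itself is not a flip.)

Dir NW: first cell '.' (not opp) -> no flip
Dir N: first cell '.' (not opp) -> no flip
Dir NE: first cell '.' (not opp) -> no flip
Dir W: first cell '.' (not opp) -> no flip
Dir E: first cell '.' (not opp) -> no flip
Dir SW: opp run (2,3) capped by W -> flip
Dir S: first cell '.' (not opp) -> no flip
Dir SE: first cell '.' (not opp) -> no flip

Answer: (2,3)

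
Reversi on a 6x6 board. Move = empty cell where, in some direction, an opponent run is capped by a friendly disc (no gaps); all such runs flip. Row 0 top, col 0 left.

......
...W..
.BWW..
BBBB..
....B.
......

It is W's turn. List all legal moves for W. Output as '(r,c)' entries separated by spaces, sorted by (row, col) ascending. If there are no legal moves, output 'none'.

Answer: (2,0) (4,0) (4,1) (4,2) (4,3) (5,5)

Derivation:
(1,0): no bracket -> illegal
(1,1): no bracket -> illegal
(1,2): no bracket -> illegal
(2,0): flips 1 -> legal
(2,4): no bracket -> illegal
(3,4): no bracket -> illegal
(3,5): no bracket -> illegal
(4,0): flips 1 -> legal
(4,1): flips 1 -> legal
(4,2): flips 1 -> legal
(4,3): flips 1 -> legal
(4,5): no bracket -> illegal
(5,3): no bracket -> illegal
(5,4): no bracket -> illegal
(5,5): flips 2 -> legal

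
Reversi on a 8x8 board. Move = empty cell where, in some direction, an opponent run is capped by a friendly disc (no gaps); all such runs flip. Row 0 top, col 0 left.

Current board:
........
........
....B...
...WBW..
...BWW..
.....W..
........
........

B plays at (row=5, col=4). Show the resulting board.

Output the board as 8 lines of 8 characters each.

Place B at (5,4); scan 8 dirs for brackets.
Dir NW: first cell 'B' (not opp) -> no flip
Dir N: opp run (4,4) capped by B -> flip
Dir NE: opp run (4,5), next='.' -> no flip
Dir W: first cell '.' (not opp) -> no flip
Dir E: opp run (5,5), next='.' -> no flip
Dir SW: first cell '.' (not opp) -> no flip
Dir S: first cell '.' (not opp) -> no flip
Dir SE: first cell '.' (not opp) -> no flip
All flips: (4,4)

Answer: ........
........
....B...
...WBW..
...BBW..
....BW..
........
........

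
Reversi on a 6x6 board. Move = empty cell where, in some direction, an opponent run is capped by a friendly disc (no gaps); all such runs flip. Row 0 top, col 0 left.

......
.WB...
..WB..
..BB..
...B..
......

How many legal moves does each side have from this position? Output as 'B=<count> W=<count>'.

-- B to move --
(0,0): flips 2 -> legal
(0,1): no bracket -> illegal
(0,2): no bracket -> illegal
(1,0): flips 1 -> legal
(1,3): no bracket -> illegal
(2,0): no bracket -> illegal
(2,1): flips 1 -> legal
(3,1): no bracket -> illegal
B mobility = 3
-- W to move --
(0,1): no bracket -> illegal
(0,2): flips 1 -> legal
(0,3): no bracket -> illegal
(1,3): flips 1 -> legal
(1,4): no bracket -> illegal
(2,1): no bracket -> illegal
(2,4): flips 1 -> legal
(3,1): no bracket -> illegal
(3,4): no bracket -> illegal
(4,1): no bracket -> illegal
(4,2): flips 1 -> legal
(4,4): flips 1 -> legal
(5,2): no bracket -> illegal
(5,3): no bracket -> illegal
(5,4): no bracket -> illegal
W mobility = 5

Answer: B=3 W=5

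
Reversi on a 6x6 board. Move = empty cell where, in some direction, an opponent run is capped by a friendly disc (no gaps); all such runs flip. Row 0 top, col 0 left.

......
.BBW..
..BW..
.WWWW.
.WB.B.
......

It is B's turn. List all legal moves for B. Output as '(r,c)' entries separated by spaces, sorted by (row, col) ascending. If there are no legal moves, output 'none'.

Answer: (0,4) (1,4) (2,0) (2,4) (4,0) (4,5)

Derivation:
(0,2): no bracket -> illegal
(0,3): no bracket -> illegal
(0,4): flips 1 -> legal
(1,4): flips 1 -> legal
(2,0): flips 1 -> legal
(2,1): no bracket -> illegal
(2,4): flips 3 -> legal
(2,5): no bracket -> illegal
(3,0): no bracket -> illegal
(3,5): no bracket -> illegal
(4,0): flips 2 -> legal
(4,3): no bracket -> illegal
(4,5): flips 2 -> legal
(5,0): no bracket -> illegal
(5,1): no bracket -> illegal
(5,2): no bracket -> illegal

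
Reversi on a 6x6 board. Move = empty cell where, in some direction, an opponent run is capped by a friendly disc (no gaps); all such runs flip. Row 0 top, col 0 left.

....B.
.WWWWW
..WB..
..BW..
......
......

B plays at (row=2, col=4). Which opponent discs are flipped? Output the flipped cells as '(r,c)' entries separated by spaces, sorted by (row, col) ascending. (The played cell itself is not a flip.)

Answer: (1,4)

Derivation:
Dir NW: opp run (1,3), next='.' -> no flip
Dir N: opp run (1,4) capped by B -> flip
Dir NE: opp run (1,5), next=edge -> no flip
Dir W: first cell 'B' (not opp) -> no flip
Dir E: first cell '.' (not opp) -> no flip
Dir SW: opp run (3,3), next='.' -> no flip
Dir S: first cell '.' (not opp) -> no flip
Dir SE: first cell '.' (not opp) -> no flip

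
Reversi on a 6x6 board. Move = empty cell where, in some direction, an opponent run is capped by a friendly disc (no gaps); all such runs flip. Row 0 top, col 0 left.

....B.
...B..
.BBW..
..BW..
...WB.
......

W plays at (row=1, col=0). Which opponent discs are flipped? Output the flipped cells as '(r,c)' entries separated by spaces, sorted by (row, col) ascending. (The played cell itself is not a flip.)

Answer: (2,1) (3,2)

Derivation:
Dir NW: edge -> no flip
Dir N: first cell '.' (not opp) -> no flip
Dir NE: first cell '.' (not opp) -> no flip
Dir W: edge -> no flip
Dir E: first cell '.' (not opp) -> no flip
Dir SW: edge -> no flip
Dir S: first cell '.' (not opp) -> no flip
Dir SE: opp run (2,1) (3,2) capped by W -> flip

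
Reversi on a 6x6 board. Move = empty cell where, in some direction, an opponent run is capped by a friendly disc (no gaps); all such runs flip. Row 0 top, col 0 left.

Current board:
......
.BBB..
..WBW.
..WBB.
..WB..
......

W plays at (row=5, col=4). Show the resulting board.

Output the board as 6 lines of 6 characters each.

Answer: ......
.BBB..
..WBW.
..WBB.
..WW..
....W.

Derivation:
Place W at (5,4); scan 8 dirs for brackets.
Dir NW: opp run (4,3) capped by W -> flip
Dir N: first cell '.' (not opp) -> no flip
Dir NE: first cell '.' (not opp) -> no flip
Dir W: first cell '.' (not opp) -> no flip
Dir E: first cell '.' (not opp) -> no flip
Dir SW: edge -> no flip
Dir S: edge -> no flip
Dir SE: edge -> no flip
All flips: (4,3)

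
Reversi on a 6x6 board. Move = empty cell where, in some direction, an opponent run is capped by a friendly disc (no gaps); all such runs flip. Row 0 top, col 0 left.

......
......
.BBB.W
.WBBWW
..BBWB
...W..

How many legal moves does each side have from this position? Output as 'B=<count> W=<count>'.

-- B to move --
(1,4): no bracket -> illegal
(1,5): flips 2 -> legal
(2,0): flips 1 -> legal
(2,4): no bracket -> illegal
(3,0): flips 1 -> legal
(4,0): flips 1 -> legal
(4,1): flips 1 -> legal
(5,2): no bracket -> illegal
(5,4): no bracket -> illegal
(5,5): flips 1 -> legal
B mobility = 6
-- W to move --
(1,0): no bracket -> illegal
(1,1): flips 3 -> legal
(1,2): flips 1 -> legal
(1,3): flips 4 -> legal
(1,4): no bracket -> illegal
(2,0): no bracket -> illegal
(2,4): no bracket -> illegal
(3,0): no bracket -> illegal
(4,1): flips 2 -> legal
(5,1): no bracket -> illegal
(5,2): flips 1 -> legal
(5,4): no bracket -> illegal
(5,5): flips 1 -> legal
W mobility = 6

Answer: B=6 W=6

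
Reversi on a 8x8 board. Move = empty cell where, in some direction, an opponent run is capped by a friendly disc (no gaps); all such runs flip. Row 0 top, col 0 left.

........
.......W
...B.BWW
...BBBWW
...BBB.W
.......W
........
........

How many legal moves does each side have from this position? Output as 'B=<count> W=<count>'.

-- B to move --
(0,6): no bracket -> illegal
(0,7): no bracket -> illegal
(1,5): no bracket -> illegal
(1,6): no bracket -> illegal
(4,6): no bracket -> illegal
(5,6): no bracket -> illegal
(6,6): no bracket -> illegal
(6,7): no bracket -> illegal
B mobility = 0
-- W to move --
(1,2): no bracket -> illegal
(1,3): no bracket -> illegal
(1,4): flips 1 -> legal
(1,5): no bracket -> illegal
(1,6): no bracket -> illegal
(2,2): no bracket -> illegal
(2,4): flips 1 -> legal
(3,2): flips 3 -> legal
(4,2): no bracket -> illegal
(4,6): no bracket -> illegal
(5,2): no bracket -> illegal
(5,3): flips 2 -> legal
(5,4): flips 1 -> legal
(5,5): no bracket -> illegal
(5,6): no bracket -> illegal
W mobility = 5

Answer: B=0 W=5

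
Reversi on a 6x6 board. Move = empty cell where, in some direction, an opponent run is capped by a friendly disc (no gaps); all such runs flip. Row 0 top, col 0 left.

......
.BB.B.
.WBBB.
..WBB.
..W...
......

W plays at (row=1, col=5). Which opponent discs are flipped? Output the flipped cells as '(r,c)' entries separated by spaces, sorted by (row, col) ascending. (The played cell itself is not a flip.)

Answer: (2,4) (3,3)

Derivation:
Dir NW: first cell '.' (not opp) -> no flip
Dir N: first cell '.' (not opp) -> no flip
Dir NE: edge -> no flip
Dir W: opp run (1,4), next='.' -> no flip
Dir E: edge -> no flip
Dir SW: opp run (2,4) (3,3) capped by W -> flip
Dir S: first cell '.' (not opp) -> no flip
Dir SE: edge -> no flip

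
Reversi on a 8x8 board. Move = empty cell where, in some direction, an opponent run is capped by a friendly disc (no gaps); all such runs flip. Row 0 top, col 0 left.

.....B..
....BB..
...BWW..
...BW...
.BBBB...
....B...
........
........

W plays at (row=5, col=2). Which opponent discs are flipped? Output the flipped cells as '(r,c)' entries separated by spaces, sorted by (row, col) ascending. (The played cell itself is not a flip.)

Dir NW: opp run (4,1), next='.' -> no flip
Dir N: opp run (4,2), next='.' -> no flip
Dir NE: opp run (4,3) capped by W -> flip
Dir W: first cell '.' (not opp) -> no flip
Dir E: first cell '.' (not opp) -> no flip
Dir SW: first cell '.' (not opp) -> no flip
Dir S: first cell '.' (not opp) -> no flip
Dir SE: first cell '.' (not opp) -> no flip

Answer: (4,3)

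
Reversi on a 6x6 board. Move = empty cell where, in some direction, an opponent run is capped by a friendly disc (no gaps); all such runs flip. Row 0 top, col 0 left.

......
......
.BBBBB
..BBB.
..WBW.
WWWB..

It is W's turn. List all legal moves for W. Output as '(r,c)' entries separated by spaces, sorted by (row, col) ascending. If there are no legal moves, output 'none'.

(1,0): no bracket -> illegal
(1,1): flips 2 -> legal
(1,2): flips 2 -> legal
(1,3): no bracket -> illegal
(1,4): flips 2 -> legal
(1,5): flips 2 -> legal
(2,0): no bracket -> illegal
(3,0): no bracket -> illegal
(3,1): no bracket -> illegal
(3,5): no bracket -> illegal
(4,1): no bracket -> illegal
(4,5): no bracket -> illegal
(5,4): flips 1 -> legal

Answer: (1,1) (1,2) (1,4) (1,5) (5,4)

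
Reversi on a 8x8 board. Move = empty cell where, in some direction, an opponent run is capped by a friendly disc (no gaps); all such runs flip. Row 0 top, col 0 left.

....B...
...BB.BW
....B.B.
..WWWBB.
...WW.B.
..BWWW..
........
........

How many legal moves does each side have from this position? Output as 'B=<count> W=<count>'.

-- B to move --
(0,6): no bracket -> illegal
(0,7): no bracket -> illegal
(2,1): no bracket -> illegal
(2,2): no bracket -> illegal
(2,3): no bracket -> illegal
(2,5): flips 2 -> legal
(2,7): no bracket -> illegal
(3,1): flips 3 -> legal
(4,1): no bracket -> illegal
(4,2): flips 1 -> legal
(4,5): no bracket -> illegal
(5,6): flips 3 -> legal
(6,2): flips 2 -> legal
(6,3): no bracket -> illegal
(6,4): flips 4 -> legal
(6,5): no bracket -> illegal
(6,6): no bracket -> illegal
B mobility = 6
-- W to move --
(0,2): no bracket -> illegal
(0,3): no bracket -> illegal
(0,5): no bracket -> illegal
(0,6): no bracket -> illegal
(0,7): no bracket -> illegal
(1,2): no bracket -> illegal
(1,5): flips 2 -> legal
(2,2): no bracket -> illegal
(2,3): no bracket -> illegal
(2,5): no bracket -> illegal
(2,7): no bracket -> illegal
(3,7): flips 3 -> legal
(4,1): no bracket -> illegal
(4,2): no bracket -> illegal
(4,5): no bracket -> illegal
(4,7): no bracket -> illegal
(5,1): flips 1 -> legal
(5,6): no bracket -> illegal
(5,7): no bracket -> illegal
(6,1): flips 1 -> legal
(6,2): no bracket -> illegal
(6,3): no bracket -> illegal
W mobility = 4

Answer: B=6 W=4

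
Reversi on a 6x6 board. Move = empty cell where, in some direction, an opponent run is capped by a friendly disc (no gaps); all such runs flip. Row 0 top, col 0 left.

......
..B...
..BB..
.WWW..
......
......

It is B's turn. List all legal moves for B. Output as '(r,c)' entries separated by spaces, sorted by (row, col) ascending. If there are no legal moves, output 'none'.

(2,0): no bracket -> illegal
(2,1): no bracket -> illegal
(2,4): no bracket -> illegal
(3,0): no bracket -> illegal
(3,4): no bracket -> illegal
(4,0): flips 1 -> legal
(4,1): flips 1 -> legal
(4,2): flips 1 -> legal
(4,3): flips 1 -> legal
(4,4): flips 1 -> legal

Answer: (4,0) (4,1) (4,2) (4,3) (4,4)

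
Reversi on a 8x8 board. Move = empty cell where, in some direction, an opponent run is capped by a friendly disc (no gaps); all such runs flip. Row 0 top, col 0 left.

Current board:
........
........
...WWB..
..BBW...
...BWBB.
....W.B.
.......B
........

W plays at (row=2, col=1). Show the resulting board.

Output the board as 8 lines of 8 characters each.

Answer: ........
........
.W.WWB..
..WBW...
...WWBB.
....W.B.
.......B
........

Derivation:
Place W at (2,1); scan 8 dirs for brackets.
Dir NW: first cell '.' (not opp) -> no flip
Dir N: first cell '.' (not opp) -> no flip
Dir NE: first cell '.' (not opp) -> no flip
Dir W: first cell '.' (not opp) -> no flip
Dir E: first cell '.' (not opp) -> no flip
Dir SW: first cell '.' (not opp) -> no flip
Dir S: first cell '.' (not opp) -> no flip
Dir SE: opp run (3,2) (4,3) capped by W -> flip
All flips: (3,2) (4,3)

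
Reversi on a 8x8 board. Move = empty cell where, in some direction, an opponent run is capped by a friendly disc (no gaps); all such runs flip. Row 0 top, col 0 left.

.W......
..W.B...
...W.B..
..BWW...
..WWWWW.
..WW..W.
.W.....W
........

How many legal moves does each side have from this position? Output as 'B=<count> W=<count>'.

Answer: B=4 W=6

Derivation:
-- B to move --
(0,0): no bracket -> illegal
(0,2): no bracket -> illegal
(0,3): no bracket -> illegal
(1,0): no bracket -> illegal
(1,1): no bracket -> illegal
(1,3): no bracket -> illegal
(2,1): no bracket -> illegal
(2,2): no bracket -> illegal
(2,4): no bracket -> illegal
(3,1): no bracket -> illegal
(3,5): flips 2 -> legal
(3,6): no bracket -> illegal
(3,7): no bracket -> illegal
(4,1): no bracket -> illegal
(4,7): no bracket -> illegal
(5,0): no bracket -> illegal
(5,1): no bracket -> illegal
(5,4): flips 1 -> legal
(5,5): no bracket -> illegal
(5,7): no bracket -> illegal
(6,0): no bracket -> illegal
(6,2): flips 2 -> legal
(6,3): no bracket -> illegal
(6,4): no bracket -> illegal
(6,5): no bracket -> illegal
(6,6): no bracket -> illegal
(7,0): flips 4 -> legal
(7,1): no bracket -> illegal
(7,2): no bracket -> illegal
(7,6): no bracket -> illegal
(7,7): no bracket -> illegal
B mobility = 4
-- W to move --
(0,3): no bracket -> illegal
(0,4): no bracket -> illegal
(0,5): flips 1 -> legal
(1,3): no bracket -> illegal
(1,5): no bracket -> illegal
(1,6): flips 1 -> legal
(2,1): flips 1 -> legal
(2,2): flips 1 -> legal
(2,4): no bracket -> illegal
(2,6): no bracket -> illegal
(3,1): flips 1 -> legal
(3,5): no bracket -> illegal
(3,6): no bracket -> illegal
(4,1): flips 1 -> legal
W mobility = 6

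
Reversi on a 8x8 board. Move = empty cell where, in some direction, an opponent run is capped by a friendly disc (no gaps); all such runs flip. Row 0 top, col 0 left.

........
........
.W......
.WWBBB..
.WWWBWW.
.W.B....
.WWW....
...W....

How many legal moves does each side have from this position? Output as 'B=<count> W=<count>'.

-- B to move --
(1,0): no bracket -> illegal
(1,1): no bracket -> illegal
(1,2): no bracket -> illegal
(2,0): flips 2 -> legal
(2,2): no bracket -> illegal
(2,3): no bracket -> illegal
(3,0): flips 2 -> legal
(3,6): no bracket -> illegal
(3,7): no bracket -> illegal
(4,0): flips 3 -> legal
(4,7): flips 2 -> legal
(5,0): no bracket -> illegal
(5,2): flips 1 -> legal
(5,4): no bracket -> illegal
(5,5): flips 1 -> legal
(5,6): flips 1 -> legal
(5,7): flips 1 -> legal
(6,0): flips 2 -> legal
(6,4): no bracket -> illegal
(7,0): no bracket -> illegal
(7,1): flips 1 -> legal
(7,2): no bracket -> illegal
(7,4): no bracket -> illegal
B mobility = 10
-- W to move --
(2,2): no bracket -> illegal
(2,3): flips 2 -> legal
(2,4): flips 2 -> legal
(2,5): flips 2 -> legal
(2,6): flips 3 -> legal
(3,6): flips 3 -> legal
(5,2): no bracket -> illegal
(5,4): no bracket -> illegal
(5,5): no bracket -> illegal
(6,4): flips 1 -> legal
W mobility = 6

Answer: B=10 W=6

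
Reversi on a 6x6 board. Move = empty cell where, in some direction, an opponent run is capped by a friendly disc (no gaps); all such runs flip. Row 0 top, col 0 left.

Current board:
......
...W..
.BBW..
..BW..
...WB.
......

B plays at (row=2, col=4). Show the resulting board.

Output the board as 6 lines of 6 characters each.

Answer: ......
...W..
.BBBB.
..BW..
...WB.
......

Derivation:
Place B at (2,4); scan 8 dirs for brackets.
Dir NW: opp run (1,3), next='.' -> no flip
Dir N: first cell '.' (not opp) -> no flip
Dir NE: first cell '.' (not opp) -> no flip
Dir W: opp run (2,3) capped by B -> flip
Dir E: first cell '.' (not opp) -> no flip
Dir SW: opp run (3,3), next='.' -> no flip
Dir S: first cell '.' (not opp) -> no flip
Dir SE: first cell '.' (not opp) -> no flip
All flips: (2,3)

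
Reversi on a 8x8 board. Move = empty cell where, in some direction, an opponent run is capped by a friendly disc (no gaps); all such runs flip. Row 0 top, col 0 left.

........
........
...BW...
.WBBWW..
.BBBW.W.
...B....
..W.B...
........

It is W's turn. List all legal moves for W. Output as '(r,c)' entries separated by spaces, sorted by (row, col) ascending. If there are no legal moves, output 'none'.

Answer: (1,2) (2,2) (4,0) (5,1) (5,2) (7,5)

Derivation:
(1,2): flips 1 -> legal
(1,3): no bracket -> illegal
(1,4): no bracket -> illegal
(2,1): no bracket -> illegal
(2,2): flips 2 -> legal
(3,0): no bracket -> illegal
(4,0): flips 3 -> legal
(5,0): no bracket -> illegal
(5,1): flips 3 -> legal
(5,2): flips 1 -> legal
(5,4): no bracket -> illegal
(5,5): no bracket -> illegal
(6,3): no bracket -> illegal
(6,5): no bracket -> illegal
(7,3): no bracket -> illegal
(7,4): no bracket -> illegal
(7,5): flips 3 -> legal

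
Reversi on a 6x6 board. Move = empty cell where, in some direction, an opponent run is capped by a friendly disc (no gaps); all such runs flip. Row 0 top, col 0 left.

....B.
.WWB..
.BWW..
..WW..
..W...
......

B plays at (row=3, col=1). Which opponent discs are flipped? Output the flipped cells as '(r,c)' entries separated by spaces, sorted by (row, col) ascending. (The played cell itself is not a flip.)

Dir NW: first cell '.' (not opp) -> no flip
Dir N: first cell 'B' (not opp) -> no flip
Dir NE: opp run (2,2) capped by B -> flip
Dir W: first cell '.' (not opp) -> no flip
Dir E: opp run (3,2) (3,3), next='.' -> no flip
Dir SW: first cell '.' (not opp) -> no flip
Dir S: first cell '.' (not opp) -> no flip
Dir SE: opp run (4,2), next='.' -> no flip

Answer: (2,2)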